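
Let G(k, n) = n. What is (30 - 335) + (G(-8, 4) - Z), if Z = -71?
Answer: -230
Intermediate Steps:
(30 - 335) + (G(-8, 4) - Z) = (30 - 335) + (4 - 1*(-71)) = -305 + (4 + 71) = -305 + 75 = -230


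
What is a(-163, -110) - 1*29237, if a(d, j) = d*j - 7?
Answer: -11314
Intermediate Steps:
a(d, j) = -7 + d*j
a(-163, -110) - 1*29237 = (-7 - 163*(-110)) - 1*29237 = (-7 + 17930) - 29237 = 17923 - 29237 = -11314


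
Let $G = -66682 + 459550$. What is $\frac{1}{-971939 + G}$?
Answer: $- \frac{1}{579071} \approx -1.7269 \cdot 10^{-6}$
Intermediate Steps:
$G = 392868$
$\frac{1}{-971939 + G} = \frac{1}{-971939 + 392868} = \frac{1}{-579071} = - \frac{1}{579071}$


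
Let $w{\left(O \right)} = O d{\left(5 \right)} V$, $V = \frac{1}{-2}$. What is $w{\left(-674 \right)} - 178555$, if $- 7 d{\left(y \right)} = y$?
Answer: $- \frac{1251570}{7} \approx -1.788 \cdot 10^{5}$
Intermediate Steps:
$d{\left(y \right)} = - \frac{y}{7}$
$V = - \frac{1}{2} \approx -0.5$
$w{\left(O \right)} = \frac{5 O}{14}$ ($w{\left(O \right)} = O \left(\left(- \frac{1}{7}\right) 5\right) \left(- \frac{1}{2}\right) = O \left(- \frac{5}{7}\right) \left(- \frac{1}{2}\right) = - \frac{5 O}{7} \left(- \frac{1}{2}\right) = \frac{5 O}{14}$)
$w{\left(-674 \right)} - 178555 = \frac{5}{14} \left(-674\right) - 178555 = - \frac{1685}{7} - 178555 = - \frac{1251570}{7}$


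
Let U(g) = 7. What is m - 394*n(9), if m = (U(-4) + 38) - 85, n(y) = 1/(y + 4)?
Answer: -914/13 ≈ -70.308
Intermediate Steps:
n(y) = 1/(4 + y)
m = -40 (m = (7 + 38) - 85 = 45 - 85 = -40)
m - 394*n(9) = -40 - 394/(4 + 9) = -40 - 394/13 = -914/13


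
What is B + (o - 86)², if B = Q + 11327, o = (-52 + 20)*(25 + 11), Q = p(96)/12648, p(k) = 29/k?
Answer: 1874701939997/1214208 ≈ 1.5440e+6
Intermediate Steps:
Q = 29/1214208 (Q = (29/96)/12648 = (29*(1/96))*(1/12648) = (29/96)*(1/12648) = 29/1214208 ≈ 2.3884e-5)
o = -1152 (o = -32*36 = -1152)
B = 13753334045/1214208 (B = 29/1214208 + 11327 = 13753334045/1214208 ≈ 11327.)
B + (o - 86)² = 13753334045/1214208 + (-1152 - 86)² = 13753334045/1214208 + (-1238)² = 13753334045/1214208 + 1532644 = 1874701939997/1214208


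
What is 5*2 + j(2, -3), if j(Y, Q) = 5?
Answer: 15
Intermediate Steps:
5*2 + j(2, -3) = 5*2 + 5 = 10 + 5 = 15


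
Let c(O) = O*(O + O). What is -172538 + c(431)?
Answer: 198984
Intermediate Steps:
c(O) = 2*O² (c(O) = O*(2*O) = 2*O²)
-172538 + c(431) = -172538 + 2*431² = -172538 + 2*185761 = -172538 + 371522 = 198984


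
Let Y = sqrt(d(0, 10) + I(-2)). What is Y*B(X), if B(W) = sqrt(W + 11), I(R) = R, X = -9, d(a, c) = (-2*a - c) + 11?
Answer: I*sqrt(2) ≈ 1.4142*I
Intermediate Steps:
d(a, c) = 11 - c - 2*a (d(a, c) = (-c - 2*a) + 11 = 11 - c - 2*a)
B(W) = sqrt(11 + W)
Y = I (Y = sqrt((11 - 1*10 - 2*0) - 2) = sqrt((11 - 10 + 0) - 2) = sqrt(1 - 2) = sqrt(-1) = I ≈ 1.0*I)
Y*B(X) = I*sqrt(11 - 9) = I*sqrt(2)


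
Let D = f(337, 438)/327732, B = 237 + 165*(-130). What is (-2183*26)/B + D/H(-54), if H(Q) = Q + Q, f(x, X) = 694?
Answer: 111607659257/41713073496 ≈ 2.6756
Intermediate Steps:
H(Q) = 2*Q
B = -21213 (B = 237 - 21450 = -21213)
D = 347/163866 (D = 694/327732 = 694*(1/327732) = 347/163866 ≈ 0.0021176)
(-2183*26)/B + D/H(-54) = -2183*26/(-21213) + 347/(163866*((2*(-54)))) = -56758*(-1/21213) + (347/163866)/(-108) = 56758/21213 + (347/163866)*(-1/108) = 56758/21213 - 347/17697528 = 111607659257/41713073496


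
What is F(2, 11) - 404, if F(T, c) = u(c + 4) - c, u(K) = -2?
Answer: -417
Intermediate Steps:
F(T, c) = -2 - c
F(2, 11) - 404 = (-2 - 1*11) - 404 = (-2 - 11) - 404 = -13 - 404 = -417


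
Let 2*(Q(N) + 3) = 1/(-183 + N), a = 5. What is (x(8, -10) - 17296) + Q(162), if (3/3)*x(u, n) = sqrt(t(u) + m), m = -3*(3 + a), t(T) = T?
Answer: -726559/42 + 4*I ≈ -17299.0 + 4.0*I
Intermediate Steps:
m = -24 (m = -3*(3 + 5) = -3*8 = -24)
Q(N) = -3 + 1/(2*(-183 + N))
x(u, n) = sqrt(-24 + u) (x(u, n) = sqrt(u - 24) = sqrt(-24 + u))
(x(8, -10) - 17296) + Q(162) = (sqrt(-24 + 8) - 17296) + (1099 - 6*162)/(2*(-183 + 162)) = (sqrt(-16) - 17296) + (1/2)*(1099 - 972)/(-21) = (4*I - 17296) + (1/2)*(-1/21)*127 = (-17296 + 4*I) - 127/42 = -726559/42 + 4*I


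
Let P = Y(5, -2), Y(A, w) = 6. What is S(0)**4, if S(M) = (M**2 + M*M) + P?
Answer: 1296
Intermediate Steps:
P = 6
S(M) = 6 + 2*M**2 (S(M) = (M**2 + M*M) + 6 = (M**2 + M**2) + 6 = 2*M**2 + 6 = 6 + 2*M**2)
S(0)**4 = (6 + 2*0**2)**4 = (6 + 2*0)**4 = (6 + 0)**4 = 6**4 = 1296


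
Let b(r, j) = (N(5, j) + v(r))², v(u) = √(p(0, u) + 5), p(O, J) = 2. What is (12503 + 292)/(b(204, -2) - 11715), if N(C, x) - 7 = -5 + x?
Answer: -12795/11708 ≈ -1.0928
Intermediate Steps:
N(C, x) = 2 + x (N(C, x) = 7 + (-5 + x) = 2 + x)
v(u) = √7 (v(u) = √(2 + 5) = √7)
b(r, j) = (2 + j + √7)² (b(r, j) = ((2 + j) + √7)² = (2 + j + √7)²)
(12503 + 292)/(b(204, -2) - 11715) = (12503 + 292)/((2 - 2 + √7)² - 11715) = 12795/((√7)² - 11715) = 12795/(7 - 11715) = 12795/(-11708) = 12795*(-1/11708) = -12795/11708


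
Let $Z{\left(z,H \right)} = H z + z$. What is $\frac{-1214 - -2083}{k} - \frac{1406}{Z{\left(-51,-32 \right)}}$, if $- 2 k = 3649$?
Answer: $- \frac{7878272}{5769069} \approx -1.3656$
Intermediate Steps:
$k = - \frac{3649}{2}$ ($k = \left(- \frac{1}{2}\right) 3649 = - \frac{3649}{2} \approx -1824.5$)
$Z{\left(z,H \right)} = z + H z$
$\frac{-1214 - -2083}{k} - \frac{1406}{Z{\left(-51,-32 \right)}} = \frac{-1214 - -2083}{- \frac{3649}{2}} - \frac{1406}{\left(-51\right) \left(1 - 32\right)} = \left(-1214 + 2083\right) \left(- \frac{2}{3649}\right) - \frac{1406}{\left(-51\right) \left(-31\right)} = 869 \left(- \frac{2}{3649}\right) - \frac{1406}{1581} = - \frac{1738}{3649} - \frac{1406}{1581} = - \frac{7878272}{5769069}$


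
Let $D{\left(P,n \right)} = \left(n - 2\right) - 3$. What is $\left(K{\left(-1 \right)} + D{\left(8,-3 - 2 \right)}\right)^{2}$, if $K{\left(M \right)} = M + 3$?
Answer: $64$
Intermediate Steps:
$K{\left(M \right)} = 3 + M$
$D{\left(P,n \right)} = -5 + n$ ($D{\left(P,n \right)} = \left(-2 + n\right) - 3 = -5 + n$)
$\left(K{\left(-1 \right)} + D{\left(8,-3 - 2 \right)}\right)^{2} = \left(\left(3 - 1\right) - 10\right)^{2} = \left(2 - 10\right)^{2} = \left(-8\right)^{2} = 64$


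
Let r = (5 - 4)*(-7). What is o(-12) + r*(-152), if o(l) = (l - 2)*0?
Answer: 1064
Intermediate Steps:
o(l) = 0 (o(l) = (-2 + l)*0 = 0)
r = -7 (r = 1*(-7) = -7)
o(-12) + r*(-152) = 0 - 7*(-152) = 0 + 1064 = 1064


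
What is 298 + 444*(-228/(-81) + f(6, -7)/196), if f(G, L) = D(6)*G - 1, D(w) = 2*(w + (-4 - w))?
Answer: 12931/9 ≈ 1436.8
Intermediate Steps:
D(w) = -8 (D(w) = 2*(-4) = -8)
f(G, L) = -1 - 8*G (f(G, L) = -8*G - 1 = -1 - 8*G)
298 + 444*(-228/(-81) + f(6, -7)/196) = 298 + 444*(-228/(-81) + (-1 - 8*6)/196) = 298 + 444*(-228*(-1/81) + (-1 - 48)*(1/196)) = 298 + 444*(76/27 - 49*1/196) = 298 + 444*(76/27 - ¼) = 298 + 444*(277/108) = 298 + 10249/9 = 12931/9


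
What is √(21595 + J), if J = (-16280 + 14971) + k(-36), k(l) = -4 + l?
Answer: √20246 ≈ 142.29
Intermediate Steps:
J = -1349 (J = (-16280 + 14971) + (-4 - 36) = -1309 - 40 = -1349)
√(21595 + J) = √(21595 - 1349) = √20246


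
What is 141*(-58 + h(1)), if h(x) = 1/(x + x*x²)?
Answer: -16215/2 ≈ -8107.5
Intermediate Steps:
h(x) = 1/(x + x³)
141*(-58 + h(1)) = 141*(-58 + 1/(1 + 1³)) = 141*(-58 + 1/(1 + 1)) = 141*(-58 + 1/2) = 141*(-58 + ½) = 141*(-115/2) = -16215/2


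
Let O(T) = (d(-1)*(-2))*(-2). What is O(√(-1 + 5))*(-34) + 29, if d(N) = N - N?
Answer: 29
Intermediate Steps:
d(N) = 0
O(T) = 0 (O(T) = (0*(-2))*(-2) = 0*(-2) = 0)
O(√(-1 + 5))*(-34) + 29 = 0*(-34) + 29 = 0 + 29 = 29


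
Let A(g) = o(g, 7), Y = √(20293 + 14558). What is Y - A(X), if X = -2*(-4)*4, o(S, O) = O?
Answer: -7 + √34851 ≈ 179.68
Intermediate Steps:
X = 32 (X = 8*4 = 32)
Y = √34851 ≈ 186.68
A(g) = 7
Y - A(X) = √34851 - 1*7 = √34851 - 7 = -7 + √34851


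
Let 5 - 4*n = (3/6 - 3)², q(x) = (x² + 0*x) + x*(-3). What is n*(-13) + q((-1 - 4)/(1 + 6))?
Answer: 5265/784 ≈ 6.7156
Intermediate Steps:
q(x) = x² - 3*x (q(x) = (x² + 0) - 3*x = x² - 3*x)
n = -5/16 (n = 5/4 - (3/6 - 3)²/4 = 5/4 - (3*(⅙) - 3)²/4 = 5/4 - (½ - 3)²/4 = 5/4 - (-5/2)²/4 = 5/4 - ¼*25/4 = 5/4 - 25/16 = -5/16 ≈ -0.31250)
n*(-13) + q((-1 - 4)/(1 + 6)) = -5/16*(-13) + ((-1 - 4)/(1 + 6))*(-3 + (-1 - 4)/(1 + 6)) = 65/16 + (-5/7)*(-3 - 5/7) = 65/16 + (-5*⅐)*(-3 - 5*⅐) = 65/16 - 5*(-3 - 5/7)/7 = 65/16 - 5/7*(-26/7) = 65/16 + 130/49 = 5265/784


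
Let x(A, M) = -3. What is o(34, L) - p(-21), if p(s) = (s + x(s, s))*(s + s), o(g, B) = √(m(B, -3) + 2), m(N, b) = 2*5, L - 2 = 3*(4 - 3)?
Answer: -1008 + 2*√3 ≈ -1004.5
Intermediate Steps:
L = 5 (L = 2 + 3*(4 - 3) = 2 + 3*1 = 2 + 3 = 5)
m(N, b) = 10
o(g, B) = 2*√3 (o(g, B) = √(10 + 2) = √12 = 2*√3)
p(s) = 2*s*(-3 + s) (p(s) = (s - 3)*(s + s) = (-3 + s)*(2*s) = 2*s*(-3 + s))
o(34, L) - p(-21) = 2*√3 - 2*(-21)*(-3 - 21) = 2*√3 - 2*(-21)*(-24) = 2*√3 - 1*1008 = 2*√3 - 1008 = -1008 + 2*√3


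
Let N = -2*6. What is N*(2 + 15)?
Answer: -204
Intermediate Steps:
N = -12
N*(2 + 15) = -12*(2 + 15) = -12*17 = -204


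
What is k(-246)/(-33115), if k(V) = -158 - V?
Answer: -88/33115 ≈ -0.0026574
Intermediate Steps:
k(-246)/(-33115) = (-158 - 1*(-246))/(-33115) = (-158 + 246)*(-1/33115) = 88*(-1/33115) = -88/33115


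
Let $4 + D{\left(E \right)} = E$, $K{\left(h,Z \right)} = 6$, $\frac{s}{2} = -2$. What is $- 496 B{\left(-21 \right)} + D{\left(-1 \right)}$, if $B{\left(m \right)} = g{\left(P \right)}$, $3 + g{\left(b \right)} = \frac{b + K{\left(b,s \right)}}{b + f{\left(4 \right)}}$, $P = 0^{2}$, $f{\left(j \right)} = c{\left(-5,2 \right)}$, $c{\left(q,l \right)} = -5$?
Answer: $\frac{10391}{5} \approx 2078.2$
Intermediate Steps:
$s = -4$ ($s = 2 \left(-2\right) = -4$)
$D{\left(E \right)} = -4 + E$
$f{\left(j \right)} = -5$
$P = 0$
$g{\left(b \right)} = -3 + \frac{6 + b}{-5 + b}$ ($g{\left(b \right)} = -3 + \frac{b + 6}{b - 5} = -3 + \frac{6 + b}{-5 + b}$)
$B{\left(m \right)} = - \frac{21}{5}$ ($B{\left(m \right)} = \frac{21 - 0}{-5 + 0} = \frac{21 + 0}{-5} = \left(- \frac{1}{5}\right) 21 = - \frac{21}{5}$)
$- 496 B{\left(-21 \right)} + D{\left(-1 \right)} = \left(-496\right) \left(- \frac{21}{5}\right) - 5 = \frac{10416}{5} - 5 = \frac{10391}{5}$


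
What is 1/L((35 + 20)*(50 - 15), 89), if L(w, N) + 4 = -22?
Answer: -1/26 ≈ -0.038462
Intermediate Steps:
L(w, N) = -26 (L(w, N) = -4 - 22 = -26)
1/L((35 + 20)*(50 - 15), 89) = 1/(-26) = -1/26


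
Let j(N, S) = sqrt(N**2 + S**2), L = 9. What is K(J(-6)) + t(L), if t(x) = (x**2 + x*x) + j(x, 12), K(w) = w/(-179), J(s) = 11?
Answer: 31672/179 ≈ 176.94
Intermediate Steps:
K(w) = -w/179 (K(w) = w*(-1/179) = -w/179)
t(x) = sqrt(144 + x**2) + 2*x**2 (t(x) = (x**2 + x*x) + sqrt(x**2 + 12**2) = (x**2 + x**2) + sqrt(x**2 + 144) = 2*x**2 + sqrt(144 + x**2) = sqrt(144 + x**2) + 2*x**2)
K(J(-6)) + t(L) = -1/179*11 + (sqrt(144 + 9**2) + 2*9**2) = -11/179 + (sqrt(144 + 81) + 2*81) = -11/179 + (sqrt(225) + 162) = -11/179 + (15 + 162) = -11/179 + 177 = 31672/179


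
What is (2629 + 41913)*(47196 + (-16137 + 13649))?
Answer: 1991383736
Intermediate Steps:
(2629 + 41913)*(47196 + (-16137 + 13649)) = 44542*(47196 - 2488) = 44542*44708 = 1991383736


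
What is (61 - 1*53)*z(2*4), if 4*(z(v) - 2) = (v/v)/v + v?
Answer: 129/4 ≈ 32.250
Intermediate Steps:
z(v) = 2 + v/4 + 1/(4*v) (z(v) = 2 + ((v/v)/v + v)/4 = 2 + (1/v + v)/4 = 2 + (v + 1/v)/4 = 2 + (v/4 + 1/(4*v)) = 2 + v/4 + 1/(4*v))
(61 - 1*53)*z(2*4) = (61 - 1*53)*((1 + (2*4)*(8 + 2*4))/(4*((2*4)))) = (61 - 53)*((¼)*(1 + 8*(8 + 8))/8) = 8*((¼)*(⅛)*(1 + 8*16)) = 8*((¼)*(⅛)*(1 + 128)) = 8*((¼)*(⅛)*129) = 8*(129/32) = 129/4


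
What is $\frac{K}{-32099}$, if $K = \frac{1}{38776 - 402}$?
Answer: $- \frac{1}{1231767026} \approx -8.1184 \cdot 10^{-10}$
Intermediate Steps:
$K = \frac{1}{38374} \approx 2.6059 \cdot 10^{-5}$
$\frac{K}{-32099} = \frac{1}{38374 \left(-32099\right)} = \frac{1}{38374} \left(- \frac{1}{32099}\right) = - \frac{1}{1231767026}$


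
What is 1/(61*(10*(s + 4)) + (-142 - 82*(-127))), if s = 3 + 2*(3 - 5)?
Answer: 1/12102 ≈ 8.2631e-5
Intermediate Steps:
s = -1 (s = 3 + 2*(-2) = 3 - 4 = -1)
1/(61*(10*(s + 4)) + (-142 - 82*(-127))) = 1/(61*(10*(-1 + 4)) + (-142 - 82*(-127))) = 1/(61*(10*3) + (-142 + 10414)) = 1/(61*30 + 10272) = 1/(1830 + 10272) = 1/12102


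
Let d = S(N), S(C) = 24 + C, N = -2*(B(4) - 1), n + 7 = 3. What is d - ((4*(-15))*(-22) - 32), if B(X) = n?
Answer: -1254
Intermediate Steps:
n = -4 (n = -7 + 3 = -4)
B(X) = -4
N = 10 (N = -2*(-4 - 1) = -2*(-5) = 10)
d = 34 (d = 24 + 10 = 34)
d - ((4*(-15))*(-22) - 32) = 34 - ((4*(-15))*(-22) - 32) = 34 - (-60*(-22) - 32) = 34 - (1320 - 32) = 34 - 1*1288 = 34 - 1288 = -1254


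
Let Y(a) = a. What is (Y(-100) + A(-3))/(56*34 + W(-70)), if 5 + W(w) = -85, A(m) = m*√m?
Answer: -50/907 - 3*I*√3/1814 ≈ -0.055127 - 0.0028645*I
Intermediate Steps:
A(m) = m^(3/2)
W(w) = -90 (W(w) = -5 - 85 = -90)
(Y(-100) + A(-3))/(56*34 + W(-70)) = (-100 + (-3)^(3/2))/(56*34 - 90) = (-100 - 3*I*√3)/(1904 - 90) = (-100 - 3*I*√3)/1814 = (-100 - 3*I*√3)*(1/1814) = -50/907 - 3*I*√3/1814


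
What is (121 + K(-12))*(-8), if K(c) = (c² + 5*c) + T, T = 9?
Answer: -1712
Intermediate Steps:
K(c) = 9 + c² + 5*c (K(c) = (c² + 5*c) + 9 = 9 + c² + 5*c)
(121 + K(-12))*(-8) = (121 + (9 + (-12)² + 5*(-12)))*(-8) = (121 + (9 + 144 - 60))*(-8) = (121 + 93)*(-8) = 214*(-8) = -1712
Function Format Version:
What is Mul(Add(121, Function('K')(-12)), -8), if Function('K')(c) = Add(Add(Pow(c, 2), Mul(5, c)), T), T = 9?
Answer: -1712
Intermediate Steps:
Function('K')(c) = Add(9, Pow(c, 2), Mul(5, c)) (Function('K')(c) = Add(Add(Pow(c, 2), Mul(5, c)), 9) = Add(9, Pow(c, 2), Mul(5, c)))
Mul(Add(121, Function('K')(-12)), -8) = Mul(Add(121, Add(9, Pow(-12, 2), Mul(5, -12))), -8) = Mul(Add(121, Add(9, 144, -60)), -8) = Mul(Add(121, 93), -8) = Mul(214, -8) = -1712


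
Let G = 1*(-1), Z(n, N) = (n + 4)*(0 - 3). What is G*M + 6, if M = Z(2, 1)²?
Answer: -318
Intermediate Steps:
Z(n, N) = -12 - 3*n (Z(n, N) = (4 + n)*(-3) = -12 - 3*n)
M = 324 (M = (-12 - 3*2)² = (-12 - 6)² = (-18)² = 324)
G = -1
G*M + 6 = -1*324 + 6 = -324 + 6 = -318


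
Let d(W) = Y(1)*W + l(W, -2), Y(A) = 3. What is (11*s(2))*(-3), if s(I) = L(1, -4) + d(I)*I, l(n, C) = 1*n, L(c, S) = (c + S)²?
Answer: -825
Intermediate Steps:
L(c, S) = (S + c)²
l(n, C) = n
d(W) = 4*W (d(W) = 3*W + W = 4*W)
s(I) = 9 + 4*I² (s(I) = (-4 + 1)² + (4*I)*I = (-3)² + 4*I² = 9 + 4*I²)
(11*s(2))*(-3) = (11*(9 + 4*2²))*(-3) = (11*(9 + 4*4))*(-3) = (11*(9 + 16))*(-3) = (11*25)*(-3) = 275*(-3) = -825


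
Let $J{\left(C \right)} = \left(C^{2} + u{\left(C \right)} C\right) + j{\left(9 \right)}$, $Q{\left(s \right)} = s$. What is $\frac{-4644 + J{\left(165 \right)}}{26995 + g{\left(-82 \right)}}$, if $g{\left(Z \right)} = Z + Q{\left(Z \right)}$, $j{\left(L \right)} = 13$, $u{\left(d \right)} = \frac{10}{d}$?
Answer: $\frac{22604}{26831} \approx 0.84246$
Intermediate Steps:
$J{\left(C \right)} = 23 + C^{2}$ ($J{\left(C \right)} = \left(C^{2} + \frac{10}{C} C\right) + 13 = \left(C^{2} + 10\right) + 13 = \left(10 + C^{2}\right) + 13 = 23 + C^{2}$)
$g{\left(Z \right)} = 2 Z$ ($g{\left(Z \right)} = Z + Z = 2 Z$)
$\frac{-4644 + J{\left(165 \right)}}{26995 + g{\left(-82 \right)}} = \frac{-4644 + \left(23 + 165^{2}\right)}{26995 + 2 \left(-82\right)} = \frac{-4644 + \left(23 + 27225\right)}{26995 - 164} = \frac{-4644 + 27248}{26831} = 22604 \cdot \frac{1}{26831} = \frac{22604}{26831}$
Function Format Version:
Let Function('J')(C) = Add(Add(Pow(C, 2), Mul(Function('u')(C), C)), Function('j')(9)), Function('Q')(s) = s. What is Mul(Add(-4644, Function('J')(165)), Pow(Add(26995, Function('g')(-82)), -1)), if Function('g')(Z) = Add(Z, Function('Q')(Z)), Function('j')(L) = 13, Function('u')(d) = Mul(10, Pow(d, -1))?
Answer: Rational(22604, 26831) ≈ 0.84246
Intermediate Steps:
Function('J')(C) = Add(23, Pow(C, 2)) (Function('J')(C) = Add(Add(Pow(C, 2), Mul(Mul(10, Pow(C, -1)), C)), 13) = Add(Add(Pow(C, 2), 10), 13) = Add(Add(10, Pow(C, 2)), 13) = Add(23, Pow(C, 2)))
Function('g')(Z) = Mul(2, Z) (Function('g')(Z) = Add(Z, Z) = Mul(2, Z))
Mul(Add(-4644, Function('J')(165)), Pow(Add(26995, Function('g')(-82)), -1)) = Mul(Add(-4644, Add(23, Pow(165, 2))), Pow(Add(26995, Mul(2, -82)), -1)) = Mul(Add(-4644, Add(23, 27225)), Pow(Add(26995, -164), -1)) = Mul(Add(-4644, 27248), Pow(26831, -1)) = Mul(22604, Rational(1, 26831)) = Rational(22604, 26831)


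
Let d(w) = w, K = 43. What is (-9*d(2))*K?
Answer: -774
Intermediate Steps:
(-9*d(2))*K = -9*2*43 = -18*43 = -774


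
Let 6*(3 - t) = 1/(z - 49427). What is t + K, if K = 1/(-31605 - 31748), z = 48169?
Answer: 1434621137/478188444 ≈ 3.0001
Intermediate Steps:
K = -1/63353 (K = 1/(-63353) = -1/63353 ≈ -1.5785e-5)
t = 22645/7548 (t = 3 - 1/(6*(48169 - 49427)) = 3 - 1/6/(-1258) = 3 - 1/6*(-1/1258) = 3 + 1/7548 = 22645/7548 ≈ 3.0001)
t + K = 22645/7548 - 1/63353 = 1434621137/478188444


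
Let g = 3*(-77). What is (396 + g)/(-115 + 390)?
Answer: ⅗ ≈ 0.60000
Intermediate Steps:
g = -231
(396 + g)/(-115 + 390) = (396 - 231)/(-115 + 390) = 165/275 = 165*(1/275) = ⅗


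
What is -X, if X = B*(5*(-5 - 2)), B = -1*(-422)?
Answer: 14770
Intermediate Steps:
B = 422
X = -14770 (X = 422*(5*(-5 - 2)) = 422*(5*(-7)) = 422*(-35) = -14770)
-X = -1*(-14770) = 14770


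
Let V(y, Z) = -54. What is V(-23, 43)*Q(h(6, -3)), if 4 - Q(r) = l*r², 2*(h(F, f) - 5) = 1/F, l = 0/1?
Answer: -216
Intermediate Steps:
l = 0 (l = 0*1 = 0)
h(F, f) = 5 + 1/(2*F) (h(F, f) = 5 + (1/F)/2 = 5 + 1/(2*F))
Q(r) = 4 (Q(r) = 4 - 0*r² = 4 - 1*0 = 4 + 0 = 4)
V(-23, 43)*Q(h(6, -3)) = -54*4 = -216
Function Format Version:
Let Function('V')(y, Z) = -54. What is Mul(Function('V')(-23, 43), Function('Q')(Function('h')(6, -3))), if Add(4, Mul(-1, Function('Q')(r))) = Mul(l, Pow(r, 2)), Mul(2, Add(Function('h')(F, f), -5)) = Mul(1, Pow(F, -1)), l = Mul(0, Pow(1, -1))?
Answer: -216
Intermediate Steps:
l = 0 (l = Mul(0, 1) = 0)
Function('h')(F, f) = Add(5, Mul(Rational(1, 2), Pow(F, -1))) (Function('h')(F, f) = Add(5, Mul(Rational(1, 2), Mul(1, Pow(F, -1)))) = Add(5, Mul(Rational(1, 2), Pow(F, -1))))
Function('Q')(r) = 4 (Function('Q')(r) = Add(4, Mul(-1, Mul(0, Pow(r, 2)))) = Add(4, Mul(-1, 0)) = Add(4, 0) = 4)
Mul(Function('V')(-23, 43), Function('Q')(Function('h')(6, -3))) = Mul(-54, 4) = -216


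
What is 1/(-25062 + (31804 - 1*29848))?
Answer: -1/23106 ≈ -4.3279e-5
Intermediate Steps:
1/(-25062 + (31804 - 1*29848)) = 1/(-25062 + (31804 - 29848)) = 1/(-25062 + 1956) = 1/(-23106) = -1/23106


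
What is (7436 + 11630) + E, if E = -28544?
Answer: -9478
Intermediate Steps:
(7436 + 11630) + E = (7436 + 11630) - 28544 = 19066 - 28544 = -9478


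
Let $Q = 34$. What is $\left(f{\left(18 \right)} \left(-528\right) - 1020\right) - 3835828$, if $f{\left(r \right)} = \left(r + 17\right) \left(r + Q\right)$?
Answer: $-4797808$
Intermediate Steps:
$f{\left(r \right)} = \left(17 + r\right) \left(34 + r\right)$ ($f{\left(r \right)} = \left(r + 17\right) \left(r + 34\right) = \left(17 + r\right) \left(34 + r\right)$)
$\left(f{\left(18 \right)} \left(-528\right) - 1020\right) - 3835828 = \left(\left(578 + 18^{2} + 51 \cdot 18\right) \left(-528\right) - 1020\right) - 3835828 = \left(\left(578 + 324 + 918\right) \left(-528\right) - 1020\right) - 3835828 = \left(1820 \left(-528\right) - 1020\right) - 3835828 = \left(-960960 - 1020\right) - 3835828 = -961980 - 3835828 = -4797808$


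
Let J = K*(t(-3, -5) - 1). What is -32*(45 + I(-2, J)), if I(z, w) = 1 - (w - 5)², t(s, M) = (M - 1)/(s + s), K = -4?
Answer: -672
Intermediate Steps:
t(s, M) = (-1 + M)/(2*s) (t(s, M) = (-1 + M)/((2*s)) = (-1 + M)*(1/(2*s)) = (-1 + M)/(2*s))
J = 0 (J = -4*((½)*(-1 - 5)/(-3) - 1) = -4*((½)*(-⅓)*(-6) - 1) = -4*(1 - 1) = -4*0 = 0)
I(z, w) = 1 - (-5 + w)²
-32*(45 + I(-2, J)) = -32*(45 + (1 - (-5 + 0)²)) = -32*(45 + (1 - 1*(-5)²)) = -32*(45 + (1 - 1*25)) = -32*(45 + (1 - 25)) = -32*(45 - 24) = -32*21 = -672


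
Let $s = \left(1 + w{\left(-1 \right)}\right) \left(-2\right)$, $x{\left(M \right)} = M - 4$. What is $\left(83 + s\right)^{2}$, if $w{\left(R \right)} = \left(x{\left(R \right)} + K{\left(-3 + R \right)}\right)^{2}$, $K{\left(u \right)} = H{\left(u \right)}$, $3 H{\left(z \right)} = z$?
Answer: $\frac{49}{81} \approx 0.60494$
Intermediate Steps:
$x{\left(M \right)} = -4 + M$
$H{\left(z \right)} = \frac{z}{3}$
$K{\left(u \right)} = \frac{u}{3}$
$w{\left(R \right)} = \left(-5 + \frac{4 R}{3}\right)^{2}$ ($w{\left(R \right)} = \left(\left(-4 + R\right) + \frac{-3 + R}{3}\right)^{2} = \left(\left(-4 + R\right) + \left(-1 + \frac{R}{3}\right)\right)^{2} = \left(-5 + \frac{4 R}{3}\right)^{2}$)
$s = - \frac{740}{9}$ ($s = \left(1 + \frac{\left(-15 + 4 \left(-1\right)\right)^{2}}{9}\right) \left(-2\right) = \left(1 + \frac{\left(-15 - 4\right)^{2}}{9}\right) \left(-2\right) = \left(1 + \frac{\left(-19\right)^{2}}{9}\right) \left(-2\right) = \left(1 + \frac{1}{9} \cdot 361\right) \left(-2\right) = \left(1 + \frac{361}{9}\right) \left(-2\right) = \frac{370}{9} \left(-2\right) = - \frac{740}{9} \approx -82.222$)
$\left(83 + s\right)^{2} = \left(83 - \frac{740}{9}\right)^{2} = \left(\frac{7}{9}\right)^{2} = \frac{49}{81}$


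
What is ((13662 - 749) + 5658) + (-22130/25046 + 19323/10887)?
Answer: 44421976785/2391893 ≈ 18572.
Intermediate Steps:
((13662 - 749) + 5658) + (-22130/25046 + 19323/10887) = (12913 + 5658) + (-22130*1/25046 + 19323*(1/10887)) = 18571 + (-11065/12523 + 339/191) = 18571 + 2131882/2391893 = 44421976785/2391893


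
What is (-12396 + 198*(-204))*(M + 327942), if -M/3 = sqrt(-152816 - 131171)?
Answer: -17311402296 + 1742004*I*sqrt(2347) ≈ -1.7311e+10 + 8.4393e+7*I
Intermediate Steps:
M = -33*I*sqrt(2347) (M = -3*sqrt(-152816 - 131171) = -33*I*sqrt(2347) ≈ -1598.7*I)
(-12396 + 198*(-204))*(M + 327942) = (-12396 + 198*(-204))*(-33*I*sqrt(2347) + 327942) = (-12396 - 40392)*(327942 - 33*I*sqrt(2347)) = -52788*(327942 - 33*I*sqrt(2347)) = -17311402296 + 1742004*I*sqrt(2347)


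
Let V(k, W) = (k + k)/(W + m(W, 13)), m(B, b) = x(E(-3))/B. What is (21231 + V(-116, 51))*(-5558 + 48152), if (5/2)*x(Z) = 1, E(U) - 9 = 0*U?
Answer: 11759882113458/13007 ≈ 9.0412e+8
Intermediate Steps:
E(U) = 9 (E(U) = 9 + 0*U = 9 + 0 = 9)
x(Z) = 2/5 (x(Z) = (2/5)*1 = 2/5)
m(B, b) = 2/(5*B)
V(k, W) = 2*k/(W + 2/(5*W)) (V(k, W) = (k + k)/(W + 2/(5*W)) = (2*k)/(W + 2/(5*W)) = 2*k/(W + 2/(5*W)))
(21231 + V(-116, 51))*(-5558 + 48152) = (21231 + 10*51*(-116)/(2 + 5*51**2))*(-5558 + 48152) = (21231 + 10*51*(-116)/(2 + 5*2601))*42594 = (21231 + 10*51*(-116)/(2 + 13005))*42594 = (21231 + 10*51*(-116)/13007)*42594 = (21231 + 10*51*(-116)*(1/13007))*42594 = (21231 - 59160/13007)*42594 = (276092457/13007)*42594 = 11759882113458/13007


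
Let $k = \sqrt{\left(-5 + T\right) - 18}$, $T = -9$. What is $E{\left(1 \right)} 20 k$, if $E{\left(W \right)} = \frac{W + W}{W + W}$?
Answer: $80 i \sqrt{2} \approx 113.14 i$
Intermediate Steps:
$E{\left(W \right)} = 1$ ($E{\left(W \right)} = \frac{2 W}{2 W} = 2 W \frac{1}{2 W} = 1$)
$k = 4 i \sqrt{2}$ ($k = \sqrt{\left(-5 - 9\right) - 18} = \sqrt{-14 - 18} = \sqrt{-32} = 4 i \sqrt{2} \approx 5.6569 i$)
$E{\left(1 \right)} 20 k = 1 \cdot 20 \cdot 4 i \sqrt{2} = 20 \cdot 4 i \sqrt{2} = 80 i \sqrt{2}$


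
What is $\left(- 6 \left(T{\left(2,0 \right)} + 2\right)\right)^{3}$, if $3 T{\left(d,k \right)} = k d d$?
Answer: $-1728$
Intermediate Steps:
$T{\left(d,k \right)} = \frac{k d^{2}}{3}$ ($T{\left(d,k \right)} = \frac{k d d}{3} = \frac{d k d}{3} = \frac{k d^{2}}{3}$)
$\left(- 6 \left(T{\left(2,0 \right)} + 2\right)\right)^{3} = \left(- 6 \left(\frac{1}{3} \cdot 0 \cdot 2^{2} + 2\right)\right)^{3} = \left(- 6 \left(\frac{1}{3} \cdot 0 \cdot 4 + 2\right)\right)^{3} = \left(- 6 \left(0 + 2\right)\right)^{3} = \left(\left(-6\right) 2\right)^{3} = \left(-12\right)^{3} = -1728$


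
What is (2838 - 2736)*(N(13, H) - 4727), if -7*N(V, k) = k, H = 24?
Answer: -3377526/7 ≈ -4.8250e+5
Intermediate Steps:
N(V, k) = -k/7
(2838 - 2736)*(N(13, H) - 4727) = (2838 - 2736)*(-1/7*24 - 4727) = 102*(-24/7 - 4727) = 102*(-33113/7) = -3377526/7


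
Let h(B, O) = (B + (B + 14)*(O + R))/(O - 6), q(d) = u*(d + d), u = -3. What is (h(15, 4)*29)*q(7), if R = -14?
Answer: -167475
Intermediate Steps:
q(d) = -6*d (q(d) = -3*(d + d) = -6*d)
h(B, O) = (B + (-14 + O)*(14 + B))/(-6 + O) (h(B, O) = (B + (B + 14)*(O - 14))/(O - 6) = (B + (14 + B)*(-14 + O))/(-6 + O) = (B + (-14 + O)*(14 + B))/(-6 + O))
(h(15, 4)*29)*q(7) = (((-196 - 13*15 + 14*4 + 15*4)/(-6 + 4))*29)*(-6*7) = (((-196 - 195 + 56 + 60)/(-2))*29)*(-42) = (-½*(-275)*29)*(-42) = ((275/2)*29)*(-42) = (7975/2)*(-42) = -167475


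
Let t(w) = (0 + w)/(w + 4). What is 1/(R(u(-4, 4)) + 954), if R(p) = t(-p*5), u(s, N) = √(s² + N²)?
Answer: 23398/22345567 - 5*√2/44691134 ≈ 0.0010469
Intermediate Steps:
u(s, N) = √(N² + s²)
t(w) = w/(4 + w)
R(p) = -5*p/(4 - 5*p) (R(p) = (-p*5)/(4 - p*5) = (-5*p)/(4 - 5*p) = -5*p/(4 - 5*p))
1/(R(u(-4, 4)) + 954) = 1/(5*√(4² + (-4)²)/(-4 + 5*√(4² + (-4)²)) + 954) = 1/(5*√(16 + 16)/(-4 + 5*√(16 + 16)) + 954) = 1/(5*√32/(-4 + 5*√32) + 954) = 1/(5*(4*√2)/(-4 + 5*(4*√2)) + 954) = 1/(5*(4*√2)/(-4 + 20*√2) + 954) = 1/(20*√2/(-4 + 20*√2) + 954) = 1/(954 + 20*√2/(-4 + 20*√2))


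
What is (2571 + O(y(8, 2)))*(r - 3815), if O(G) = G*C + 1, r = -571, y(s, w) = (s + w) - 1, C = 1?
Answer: -11320266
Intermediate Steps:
y(s, w) = -1 + s + w
O(G) = 1 + G (O(G) = G*1 + 1 = G + 1 = 1 + G)
(2571 + O(y(8, 2)))*(r - 3815) = (2571 + (1 + (-1 + 8 + 2)))*(-571 - 3815) = (2571 + (1 + 9))*(-4386) = (2571 + 10)*(-4386) = 2581*(-4386) = -11320266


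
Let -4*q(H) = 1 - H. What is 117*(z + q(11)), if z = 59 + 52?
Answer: 26559/2 ≈ 13280.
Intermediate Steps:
q(H) = -¼ + H/4 (q(H) = -(1 - H)/4 = -¼ + H/4)
z = 111
117*(z + q(11)) = 117*(111 + (-¼ + (¼)*11)) = 117*(111 + (-¼ + 11/4)) = 117*(111 + 5/2) = 117*(227/2) = 26559/2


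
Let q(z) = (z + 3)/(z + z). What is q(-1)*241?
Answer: -241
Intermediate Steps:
q(z) = (3 + z)/(2*z) (q(z) = (3 + z)/((2*z)) = (3 + z)*(1/(2*z)) = (3 + z)/(2*z))
q(-1)*241 = ((½)*(3 - 1)/(-1))*241 = ((½)*(-1)*2)*241 = -1*241 = -241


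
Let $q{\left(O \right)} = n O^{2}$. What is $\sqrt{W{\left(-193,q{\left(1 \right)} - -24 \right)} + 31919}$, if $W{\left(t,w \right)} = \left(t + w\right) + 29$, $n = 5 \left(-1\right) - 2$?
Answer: $26 \sqrt{47} \approx 178.25$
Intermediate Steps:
$n = -7$ ($n = -5 - 2 = -7$)
$q{\left(O \right)} = - 7 O^{2}$
$W{\left(t,w \right)} = 29 + t + w$
$\sqrt{W{\left(-193,q{\left(1 \right)} - -24 \right)} + 31919} = \sqrt{\left(29 - 193 - \left(-24 + 7 \cdot 1^{2}\right)\right) + 31919} = \sqrt{\left(29 - 193 + \left(\left(-7\right) 1 + 24\right)\right) + 31919} = \sqrt{\left(29 - 193 + \left(-7 + 24\right)\right) + 31919} = \sqrt{\left(29 - 193 + 17\right) + 31919} = \sqrt{-147 + 31919} = \sqrt{31772} = 26 \sqrt{47}$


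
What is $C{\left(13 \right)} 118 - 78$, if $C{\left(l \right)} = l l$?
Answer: $19864$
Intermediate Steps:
$C{\left(l \right)} = l^{2}$
$C{\left(13 \right)} 118 - 78 = 13^{2} \cdot 118 - 78 = 169 \cdot 118 - 78 = 19942 - 78 = 19864$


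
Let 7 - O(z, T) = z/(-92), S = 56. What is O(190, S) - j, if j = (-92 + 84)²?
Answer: -2527/46 ≈ -54.935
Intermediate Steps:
O(z, T) = 7 + z/92 (O(z, T) = 7 - z/(-92) = 7 - z*(-1)/92 = 7 - (-1)*z/92 = 7 + z/92)
j = 64 (j = (-8)² = 64)
O(190, S) - j = (7 + (1/92)*190) - 1*64 = (7 + 95/46) - 64 = 417/46 - 64 = -2527/46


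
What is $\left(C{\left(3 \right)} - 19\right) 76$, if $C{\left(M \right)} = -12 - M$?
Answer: $-2584$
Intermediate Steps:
$\left(C{\left(3 \right)} - 19\right) 76 = \left(\left(-12 - 3\right) - 19\right) 76 = \left(-15 - 19\right) 76 = \left(-34\right) 76 = -2584$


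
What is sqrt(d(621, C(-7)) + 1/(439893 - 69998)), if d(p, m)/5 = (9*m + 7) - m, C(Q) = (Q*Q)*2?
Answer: sqrt(541132240473770)/369895 ≈ 62.889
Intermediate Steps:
C(Q) = 2*Q**2 (C(Q) = Q**2*2 = 2*Q**2)
d(p, m) = 35 + 40*m (d(p, m) = 5*((9*m + 7) - m) = 5*((7 + 9*m) - m) = 5*(7 + 8*m) = 35 + 40*m)
sqrt(d(621, C(-7)) + 1/(439893 - 69998)) = sqrt((35 + 40*(2*(-7)**2)) + 1/(439893 - 69998)) = sqrt((35 + 40*(2*49)) + 1/369895) = sqrt((35 + 40*98) + 1/369895) = sqrt((35 + 3920) + 1/369895) = sqrt(3955 + 1/369895) = sqrt(1462934726/369895) = sqrt(541132240473770)/369895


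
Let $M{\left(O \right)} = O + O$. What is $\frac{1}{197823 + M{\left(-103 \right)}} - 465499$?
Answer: $- \frac{91990515882}{197617} \approx -4.655 \cdot 10^{5}$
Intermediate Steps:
$M{\left(O \right)} = 2 O$
$\frac{1}{197823 + M{\left(-103 \right)}} - 465499 = \frac{1}{197823 + 2 \left(-103\right)} - 465499 = \frac{1}{197823 - 206} - 465499 = \frac{1}{197617} - 465499 = - \frac{91990515882}{197617}$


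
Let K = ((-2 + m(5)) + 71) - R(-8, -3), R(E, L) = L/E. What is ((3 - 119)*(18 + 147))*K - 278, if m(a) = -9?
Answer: -2283001/2 ≈ -1.1415e+6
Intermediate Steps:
K = 477/8 (K = ((-2 - 9) + 71) - (-3)/(-8) = (-11 + 71) - (-3)*(-1)/8 = 60 - 1*3/8 = 60 - 3/8 = 477/8 ≈ 59.625)
((3 - 119)*(18 + 147))*K - 278 = ((3 - 119)*(18 + 147))*(477/8) - 278 = -116*165*(477/8) - 278 = -19140*477/8 - 278 = -2282445/2 - 278 = -2283001/2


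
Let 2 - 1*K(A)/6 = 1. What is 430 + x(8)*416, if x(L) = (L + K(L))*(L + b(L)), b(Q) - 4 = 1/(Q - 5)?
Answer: 216778/3 ≈ 72259.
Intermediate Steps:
K(A) = 6 (K(A) = 12 - 6*1 = 12 - 6 = 6)
b(Q) = 4 + 1/(-5 + Q) (b(Q) = 4 + 1/(Q - 5) = 4 + 1/(-5 + Q))
x(L) = (6 + L)*(L + (-19 + 4*L)/(-5 + L)) (x(L) = (L + 6)*(L + (-19 + 4*L)/(-5 + L)) = (6 + L)*(L + (-19 + 4*L)/(-5 + L)))
430 + x(8)*416 = 430 + ((-114 + 8³ - 25*8 + 5*8²)/(-5 + 8))*416 = 430 + ((-114 + 512 - 200 + 5*64)/3)*416 = 430 + ((-114 + 512 - 200 + 320)/3)*416 = 430 + ((⅓)*518)*416 = 430 + (518/3)*416 = 430 + 215488/3 = 216778/3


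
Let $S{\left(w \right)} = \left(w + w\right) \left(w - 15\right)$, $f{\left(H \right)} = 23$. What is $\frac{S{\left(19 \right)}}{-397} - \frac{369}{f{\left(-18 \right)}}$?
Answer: $- \frac{149989}{9131} \approx -16.426$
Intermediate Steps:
$S{\left(w \right)} = 2 w \left(-15 + w\right)$
$\frac{S{\left(19 \right)}}{-397} - \frac{369}{f{\left(-18 \right)}} = \frac{2 \cdot 19 \left(-15 + 19\right)}{-397} - \frac{369}{23} = 2 \cdot 19 \cdot 4 \left(- \frac{1}{397}\right) - \frac{369}{23} = 152 \left(- \frac{1}{397}\right) - \frac{369}{23} = - \frac{152}{397} - \frac{369}{23} = - \frac{149989}{9131}$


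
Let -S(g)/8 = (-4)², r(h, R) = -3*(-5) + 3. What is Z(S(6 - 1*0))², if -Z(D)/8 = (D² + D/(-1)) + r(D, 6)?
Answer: 17487417600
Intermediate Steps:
r(h, R) = 18 (r(h, R) = 15 + 3 = 18)
S(g) = -128 (S(g) = -8*(-4)² = -8*16 = -128)
Z(D) = -144 - 8*D² + 8*D (Z(D) = -8*((D² + D/(-1)) + 18) = -8*((D² - D) + 18) = -8*(18 + D² - D) = -144 - 8*D² + 8*D)
Z(S(6 - 1*0))² = (-144 - 8*(-128)² + 8*(-128))² = (-144 - 8*16384 - 1024)² = (-144 - 131072 - 1024)² = (-132240)² = 17487417600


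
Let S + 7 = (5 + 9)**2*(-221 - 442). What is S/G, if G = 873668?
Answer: -129955/873668 ≈ -0.14875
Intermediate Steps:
S = -129955 (S = -7 + (5 + 9)**2*(-221 - 442) = -7 + 14**2*(-663) = -7 + 196*(-663) = -7 - 129948 = -129955)
S/G = -129955/873668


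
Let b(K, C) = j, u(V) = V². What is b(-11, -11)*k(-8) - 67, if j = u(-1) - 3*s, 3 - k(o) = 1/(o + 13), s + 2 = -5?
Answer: -27/5 ≈ -5.4000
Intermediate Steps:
s = -7 (s = -2 - 5 = -7)
k(o) = 3 - 1/(13 + o) (k(o) = 3 - 1/(o + 13) = 3 - 1/(13 + o))
j = 22 (j = (-1)² - 3*(-7) = 1 + 21 = 22)
b(K, C) = 22
b(-11, -11)*k(-8) - 67 = 22*((38 + 3*(-8))/(13 - 8)) - 67 = 22*((38 - 24)/5) - 67 = 22*((⅕)*14) - 67 = 22*(14/5) - 67 = 308/5 - 67 = -27/5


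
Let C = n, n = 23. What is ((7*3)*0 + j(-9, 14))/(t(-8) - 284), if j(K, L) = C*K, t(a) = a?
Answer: 207/292 ≈ 0.70890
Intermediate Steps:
C = 23
j(K, L) = 23*K
((7*3)*0 + j(-9, 14))/(t(-8) - 284) = ((7*3)*0 + 23*(-9))/(-8 - 284) = (21*0 - 207)/(-292) = (0 - 207)*(-1/292) = -207*(-1/292) = 207/292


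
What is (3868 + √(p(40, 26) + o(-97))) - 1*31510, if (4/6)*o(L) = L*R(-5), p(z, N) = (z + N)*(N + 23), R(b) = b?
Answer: -27642 + √15846/2 ≈ -27579.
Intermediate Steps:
p(z, N) = (23 + N)*(N + z) (p(z, N) = (N + z)*(23 + N) = (23 + N)*(N + z))
o(L) = -15*L/2 (o(L) = 3*(L*(-5))/2 = 3*(-5*L)/2 = -15*L/2)
(3868 + √(p(40, 26) + o(-97))) - 1*31510 = (3868 + √((26² + 23*26 + 23*40 + 26*40) - 15/2*(-97))) - 1*31510 = (3868 + √((676 + 598 + 920 + 1040) + 1455/2)) - 31510 = (3868 + √(3234 + 1455/2)) - 31510 = (3868 + √(7923/2)) - 31510 = (3868 + √15846/2) - 31510 = -27642 + √15846/2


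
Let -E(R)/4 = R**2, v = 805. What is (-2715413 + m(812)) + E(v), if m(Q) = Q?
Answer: -5306701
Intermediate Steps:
E(R) = -4*R**2
(-2715413 + m(812)) + E(v) = (-2715413 + 812) - 4*805**2 = -2714601 - 4*648025 = -2714601 - 2592100 = -5306701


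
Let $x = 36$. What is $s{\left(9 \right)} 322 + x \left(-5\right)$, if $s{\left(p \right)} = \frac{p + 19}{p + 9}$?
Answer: $\frac{2888}{9} \approx 320.89$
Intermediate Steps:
$s{\left(p \right)} = \frac{19 + p}{9 + p}$
$s{\left(9 \right)} 322 + x \left(-5\right) = \frac{19 + 9}{9 + 9} \cdot 322 + 36 \left(-5\right) = \frac{1}{18} \cdot 28 \cdot 322 - 180 = \frac{14}{9} \cdot 322 - 180 = \frac{4508}{9} - 180 = \frac{2888}{9}$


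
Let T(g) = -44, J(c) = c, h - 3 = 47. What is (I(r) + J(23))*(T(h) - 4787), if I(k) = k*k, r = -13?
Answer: -927552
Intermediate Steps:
h = 50 (h = 3 + 47 = 50)
I(k) = k**2
(I(r) + J(23))*(T(h) - 4787) = ((-13)**2 + 23)*(-44 - 4787) = (169 + 23)*(-4831) = 192*(-4831) = -927552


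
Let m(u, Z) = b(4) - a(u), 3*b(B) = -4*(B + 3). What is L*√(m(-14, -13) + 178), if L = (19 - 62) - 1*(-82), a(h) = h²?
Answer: 13*I*√246 ≈ 203.9*I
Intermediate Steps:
b(B) = -4 - 4*B/3 (b(B) = (-4*(B + 3))/3 = (-4*(3 + B))/3 = (-12 - 4*B)/3 = -4 - 4*B/3)
m(u, Z) = -28/3 - u² (m(u, Z) = (-4 - 4/3*4) - u² = (-4 - 16/3) - u² = -28/3 - u²)
L = 39 (L = -43 + 82 = 39)
L*√(m(-14, -13) + 178) = 39*√((-28/3 - 1*(-14)²) + 178) = 39*√((-28/3 - 1*196) + 178) = 39*√((-28/3 - 196) + 178) = 39*√(-616/3 + 178) = 39*√(-82/3) = 39*(I*√246/3) = 13*I*√246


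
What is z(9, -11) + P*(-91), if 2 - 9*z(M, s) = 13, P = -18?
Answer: 14731/9 ≈ 1636.8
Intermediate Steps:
z(M, s) = -11/9 (z(M, s) = 2/9 - 1/9*13 = 2/9 - 13/9 = -11/9)
z(9, -11) + P*(-91) = -11/9 - 18*(-91) = -11/9 + 1638 = 14731/9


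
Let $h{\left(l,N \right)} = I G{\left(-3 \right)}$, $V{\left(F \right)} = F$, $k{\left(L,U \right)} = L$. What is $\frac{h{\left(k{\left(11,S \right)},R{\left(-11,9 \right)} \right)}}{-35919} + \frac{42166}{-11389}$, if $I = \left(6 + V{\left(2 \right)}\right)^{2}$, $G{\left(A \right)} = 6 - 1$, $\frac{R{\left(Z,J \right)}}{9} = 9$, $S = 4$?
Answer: $- \frac{1518205034}{409081491} \approx -3.7113$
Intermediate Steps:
$R{\left(Z,J \right)} = 81$ ($R{\left(Z,J \right)} = 9 \cdot 9 = 81$)
$G{\left(A \right)} = 5$
$I = 64$ ($I = \left(6 + 2\right)^{2} = 8^{2} = 64$)
$h{\left(l,N \right)} = 320$ ($h{\left(l,N \right)} = 64 \cdot 5 = 320$)
$\frac{h{\left(k{\left(11,S \right)},R{\left(-11,9 \right)} \right)}}{-35919} + \frac{42166}{-11389} = \frac{320}{-35919} + \frac{42166}{-11389} = 320 \left(- \frac{1}{35919}\right) + 42166 \left(- \frac{1}{11389}\right) = - \frac{320}{35919} - \frac{42166}{11389} = - \frac{1518205034}{409081491}$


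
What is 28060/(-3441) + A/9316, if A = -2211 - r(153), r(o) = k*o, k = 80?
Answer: -311132851/32056356 ≈ -9.7058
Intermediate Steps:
r(o) = 80*o
A = -14451 (A = -2211 - 80*153 = -2211 - 1*12240 = -2211 - 12240 = -14451)
28060/(-3441) + A/9316 = 28060/(-3441) - 14451/9316 = 28060*(-1/3441) - 14451*1/9316 = -28060/3441 - 14451/9316 = -311132851/32056356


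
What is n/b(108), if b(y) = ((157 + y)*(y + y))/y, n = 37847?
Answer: 37847/530 ≈ 71.409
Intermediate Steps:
b(y) = 314 + 2*y (b(y) = ((157 + y)*(2*y))/y = (2*y*(157 + y))/y = 314 + 2*y)
n/b(108) = 37847/(314 + 2*108) = 37847/(314 + 216) = 37847/530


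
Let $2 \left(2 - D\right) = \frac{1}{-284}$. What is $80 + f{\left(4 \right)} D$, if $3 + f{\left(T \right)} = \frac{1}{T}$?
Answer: $\frac{169253}{2272} \approx 74.495$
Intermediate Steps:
$D = \frac{1137}{568}$ ($D = 2 - \frac{1}{2 \left(-284\right)} = 2 - - \frac{1}{568} = 2 + \frac{1}{568} = \frac{1137}{568} \approx 2.0018$)
$f{\left(T \right)} = -3 + \frac{1}{T}$
$80 + f{\left(4 \right)} D = 80 + \left(-3 + \frac{1}{4}\right) \frac{1137}{568} = 80 - \frac{12507}{2272} = \frac{169253}{2272}$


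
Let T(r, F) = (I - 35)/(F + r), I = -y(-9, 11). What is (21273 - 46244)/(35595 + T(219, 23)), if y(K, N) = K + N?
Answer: -6042982/8613953 ≈ -0.70153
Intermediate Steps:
I = -2 (I = -(-9 + 11) = -1*2 = -2)
T(r, F) = -37/(F + r) (T(r, F) = (-2 - 35)/(F + r) = -37/(F + r))
(21273 - 46244)/(35595 + T(219, 23)) = (21273 - 46244)/(35595 - 37/(23 + 219)) = -24971/(35595 - 37/242) = -24971/8613953/242 = -24971*242/8613953 = -6042982/8613953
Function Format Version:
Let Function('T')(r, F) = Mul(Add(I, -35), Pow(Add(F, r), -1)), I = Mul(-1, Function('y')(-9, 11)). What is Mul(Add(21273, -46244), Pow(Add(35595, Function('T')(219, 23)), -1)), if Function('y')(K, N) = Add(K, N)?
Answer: Rational(-6042982, 8613953) ≈ -0.70153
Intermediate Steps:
I = -2 (I = Mul(-1, Add(-9, 11)) = Mul(-1, 2) = -2)
Function('T')(r, F) = Mul(-37, Pow(Add(F, r), -1)) (Function('T')(r, F) = Mul(Add(-2, -35), Pow(Add(F, r), -1)) = Mul(-37, Pow(Add(F, r), -1)))
Mul(Add(21273, -46244), Pow(Add(35595, Function('T')(219, 23)), -1)) = Mul(Add(21273, -46244), Pow(Add(35595, Mul(-37, Pow(Add(23, 219), -1))), -1)) = Mul(-24971, Pow(Add(35595, Mul(-37, Pow(242, -1))), -1)) = Mul(-24971, Pow(Add(35595, Mul(-37, Rational(1, 242))), -1)) = Mul(-24971, Pow(Add(35595, Rational(-37, 242)), -1)) = Mul(-24971, Pow(Rational(8613953, 242), -1)) = Mul(-24971, Rational(242, 8613953)) = Rational(-6042982, 8613953)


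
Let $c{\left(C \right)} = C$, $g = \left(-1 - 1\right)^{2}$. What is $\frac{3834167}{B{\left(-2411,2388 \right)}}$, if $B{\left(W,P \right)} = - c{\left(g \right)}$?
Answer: $- \frac{3834167}{4} \approx -9.5854 \cdot 10^{5}$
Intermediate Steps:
$g = 4$ ($g = \left(-2\right)^{2} = 4$)
$B{\left(W,P \right)} = -4$ ($B{\left(W,P \right)} = \left(-1\right) 4 = -4$)
$\frac{3834167}{B{\left(-2411,2388 \right)}} = \frac{3834167}{-4} = 3834167 \left(- \frac{1}{4}\right) = - \frac{3834167}{4}$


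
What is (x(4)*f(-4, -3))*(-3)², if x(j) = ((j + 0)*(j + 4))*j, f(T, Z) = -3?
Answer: -3456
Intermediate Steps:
x(j) = j²*(4 + j) (x(j) = (j*(4 + j))*j = j²*(4 + j))
(x(4)*f(-4, -3))*(-3)² = ((4²*(4 + 4))*(-3))*(-3)² = ((16*8)*(-3))*9 = (128*(-3))*9 = -384*9 = -3456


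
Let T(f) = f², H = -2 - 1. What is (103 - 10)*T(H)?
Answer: 837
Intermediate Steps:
H = -3
(103 - 10)*T(H) = (103 - 10)*(-3)² = 93*9 = 837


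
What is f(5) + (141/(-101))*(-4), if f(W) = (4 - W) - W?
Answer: -42/101 ≈ -0.41584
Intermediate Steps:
f(W) = 4 - 2*W
f(5) + (141/(-101))*(-4) = (4 - 2*5) + (141/(-101))*(-4) = (4 - 10) + (141*(-1/101))*(-4) = -6 - 141/101*(-4) = -6 + 564/101 = -42/101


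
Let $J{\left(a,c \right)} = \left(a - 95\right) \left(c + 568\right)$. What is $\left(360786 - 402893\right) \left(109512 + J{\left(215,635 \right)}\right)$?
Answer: $-10689788304$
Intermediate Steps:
$J{\left(a,c \right)} = \left(-95 + a\right) \left(568 + c\right)$
$\left(360786 - 402893\right) \left(109512 + J{\left(215,635 \right)}\right) = \left(360786 - 402893\right) \left(109512 + \left(-53960 - 60325 + 568 \cdot 215 + 215 \cdot 635\right)\right) = - 42107 \left(109512 + \left(-53960 - 60325 + 122120 + 136525\right)\right) = - 42107 \left(109512 + 144360\right) = \left(-42107\right) 253872 = -10689788304$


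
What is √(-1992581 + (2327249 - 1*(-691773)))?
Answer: 3*√114049 ≈ 1013.1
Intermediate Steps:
√(-1992581 + (2327249 - 1*(-691773))) = √(-1992581 + (2327249 + 691773)) = √(-1992581 + 3019022) = √1026441 = 3*√114049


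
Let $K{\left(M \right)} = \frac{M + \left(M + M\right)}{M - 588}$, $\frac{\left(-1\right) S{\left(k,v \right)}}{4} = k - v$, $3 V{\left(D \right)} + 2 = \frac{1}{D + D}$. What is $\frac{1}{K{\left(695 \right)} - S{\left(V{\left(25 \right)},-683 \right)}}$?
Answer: $\frac{2675}{7353163} \approx 0.00036379$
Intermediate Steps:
$V{\left(D \right)} = - \frac{2}{3} + \frac{1}{6 D}$ ($V{\left(D \right)} = - \frac{2}{3} + \frac{1}{3 \left(D + D\right)} = - \frac{2}{3} + \frac{1}{3 \cdot 2 D} = - \frac{2}{3} + \frac{\frac{1}{2} \frac{1}{D}}{3} = - \frac{2}{3} + \frac{1}{6 D}$)
$S{\left(k,v \right)} = - 4 k + 4 v$ ($S{\left(k,v \right)} = - 4 \left(k - v\right) = - 4 k + 4 v$)
$K{\left(M \right)} = \frac{3 M}{-588 + M}$ ($K{\left(M \right)} = \frac{M + 2 M}{-588 + M} = \frac{3 M}{-588 + M}$)
$\frac{1}{K{\left(695 \right)} - S{\left(V{\left(25 \right)},-683 \right)}} = \frac{1}{3 \cdot 695 \frac{1}{-588 + 695} - \left(- 4 \frac{1 - 100}{6 \cdot 25} + 4 \left(-683\right)\right)} = \frac{1}{3 \cdot 695 \cdot \frac{1}{107} - \left(- 4 \cdot \frac{1}{6} \cdot \frac{1}{25} \left(1 - 100\right) - 2732\right)} = \frac{1}{3 \cdot 695 \cdot \frac{1}{107} - \left(- 4 \cdot \frac{1}{6} \cdot \frac{1}{25} \left(-99\right) - 2732\right)} = \frac{1}{\frac{2085}{107} - \left(\left(-4\right) \left(- \frac{33}{50}\right) - 2732\right)} = \frac{1}{\frac{2085}{107} - \left(\frac{66}{25} - 2732\right)} = \frac{1}{\frac{2085}{107} - - \frac{68234}{25}} = \frac{1}{\frac{2085}{107} + \frac{68234}{25}} = \frac{1}{\frac{7353163}{2675}} = \frac{2675}{7353163}$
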